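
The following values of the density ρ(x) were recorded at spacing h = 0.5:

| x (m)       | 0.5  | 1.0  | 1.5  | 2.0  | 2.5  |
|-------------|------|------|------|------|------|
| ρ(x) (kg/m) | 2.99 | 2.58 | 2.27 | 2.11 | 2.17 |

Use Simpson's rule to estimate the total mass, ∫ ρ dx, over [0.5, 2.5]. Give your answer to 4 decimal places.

4.7433

h = 0.5, n = 4.
(h/3)·[y₀ + 4y₁ + 2y₂ + 4y₃ + y₄] = 0.166667·(28.46) = 4.7433.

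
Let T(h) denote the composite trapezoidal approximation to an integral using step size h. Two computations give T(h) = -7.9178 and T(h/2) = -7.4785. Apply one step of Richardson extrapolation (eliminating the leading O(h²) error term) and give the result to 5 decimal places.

-7.33207

R = (4·T(h/2) − T(h)) / 3 = (4·(-7.4785) − (-7.9178))/3 = (-21.9962)/3 = -7.33207.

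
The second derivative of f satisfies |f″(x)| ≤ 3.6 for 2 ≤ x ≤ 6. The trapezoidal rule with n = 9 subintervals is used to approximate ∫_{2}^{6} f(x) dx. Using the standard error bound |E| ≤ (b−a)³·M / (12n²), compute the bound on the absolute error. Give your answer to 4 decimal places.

0.2370

|E| ≤ (4)³·3.6 / (12·9²) = 230.4/972 = 0.2370.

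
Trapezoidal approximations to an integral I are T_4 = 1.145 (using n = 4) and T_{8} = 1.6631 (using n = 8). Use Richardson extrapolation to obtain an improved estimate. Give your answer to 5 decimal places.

1.83580

R = (4·T_{8} − T_4) / 3 = (4·1.6631 − 1.145)/3 = (5.5074)/3 = 1.83580.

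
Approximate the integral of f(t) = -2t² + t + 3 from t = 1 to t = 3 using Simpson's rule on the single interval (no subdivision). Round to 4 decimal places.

S = (b−a)/6 · [f(1) + 4f(2) + f(3)] = 0.333333·[2 + 4·(-3) + (-12)] = -7.3333.

-7.3333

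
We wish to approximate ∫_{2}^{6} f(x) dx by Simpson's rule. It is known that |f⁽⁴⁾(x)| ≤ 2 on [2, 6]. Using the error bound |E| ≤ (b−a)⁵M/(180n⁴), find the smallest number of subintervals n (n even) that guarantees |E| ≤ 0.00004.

24

Need 2048/(180n⁴) ≤ 0.00004.
n⁴ ≥ 2048/(180·0.00004) = 284444 ⇒ n ≥ 23.0940, so the smallest even n is 24. (n must be even for Simpson's rule.)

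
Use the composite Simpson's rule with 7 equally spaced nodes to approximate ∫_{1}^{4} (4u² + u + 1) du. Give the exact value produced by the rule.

94.5

h = (4 − 1)/6 = 0.5.
Nodes u₀,…,u₆ = 1, 1.5, 2, 2.5, 3, 3.5, 4.
f(u) = 4u² + u + 1: f₀=6, f₁=11.5, f₂=19, f₃=28.5, f₄=40, f₅=53.5, f₆=69.
(h/3)·[f₀ + 4f₁ + 2f₂ + 4f₃ + 2f₄ + 4f₅ + f₆] = 0.166667·(567) = 94.5.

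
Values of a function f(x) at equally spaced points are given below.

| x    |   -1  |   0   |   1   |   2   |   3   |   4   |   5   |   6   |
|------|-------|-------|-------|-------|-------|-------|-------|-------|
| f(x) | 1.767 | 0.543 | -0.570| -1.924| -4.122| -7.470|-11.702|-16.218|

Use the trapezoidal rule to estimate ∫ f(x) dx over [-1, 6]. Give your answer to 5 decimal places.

-32.47050

h = 1, n = 7.
(h/2)·[y₀ + 2y₁ + 2y₂ + 2y₃ + 2y₄ + 2y₅ + 2y₆ + y₇] = 0.5·(-64.941) = -32.47050.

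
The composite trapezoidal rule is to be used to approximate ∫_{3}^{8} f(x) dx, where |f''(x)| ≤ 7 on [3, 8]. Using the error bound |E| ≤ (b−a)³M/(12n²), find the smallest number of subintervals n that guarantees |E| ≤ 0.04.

Need 875/(12n²) ≤ 0.04.
n² ≥ 875/(12·0.04) = 1822.92 ⇒ n ≥ 42.6956, so the smallest n is 43.

43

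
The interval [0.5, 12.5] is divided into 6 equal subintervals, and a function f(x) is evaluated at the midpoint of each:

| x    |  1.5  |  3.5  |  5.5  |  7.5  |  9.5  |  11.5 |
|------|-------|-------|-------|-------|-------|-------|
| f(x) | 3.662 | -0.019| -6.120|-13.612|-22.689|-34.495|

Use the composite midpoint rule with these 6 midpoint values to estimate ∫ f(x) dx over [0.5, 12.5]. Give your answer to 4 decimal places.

h = 2, n = 6.
h·[y(m₁) + y(m₂) + y(m₃) + y(m₄) + y(m₅) + y(m₆)] = 2·(-73.273) = -146.5460.

-146.5460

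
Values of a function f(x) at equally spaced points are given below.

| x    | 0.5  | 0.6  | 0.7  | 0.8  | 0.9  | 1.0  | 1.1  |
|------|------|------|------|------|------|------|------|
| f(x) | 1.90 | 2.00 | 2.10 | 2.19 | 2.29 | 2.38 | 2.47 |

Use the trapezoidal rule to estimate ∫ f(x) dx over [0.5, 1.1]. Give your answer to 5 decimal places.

1.31450

h = 0.1, n = 6.
(h/2)·[y₀ + 2y₁ + 2y₂ + 2y₃ + 2y₄ + 2y₅ + y₆] = 0.05·(26.29) = 1.31450.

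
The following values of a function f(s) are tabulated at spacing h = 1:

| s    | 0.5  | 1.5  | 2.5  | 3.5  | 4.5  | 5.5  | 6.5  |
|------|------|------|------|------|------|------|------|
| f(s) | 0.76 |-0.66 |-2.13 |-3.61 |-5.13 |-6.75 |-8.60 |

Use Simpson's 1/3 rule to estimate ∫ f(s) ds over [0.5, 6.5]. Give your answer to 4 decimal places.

h = 1, n = 6.
(h/3)·[y₀ + 4y₁ + 2y₂ + 4y₃ + 2y₄ + 4y₅ + y₆] = 0.333333·(-66.44) = -22.1467.

-22.1467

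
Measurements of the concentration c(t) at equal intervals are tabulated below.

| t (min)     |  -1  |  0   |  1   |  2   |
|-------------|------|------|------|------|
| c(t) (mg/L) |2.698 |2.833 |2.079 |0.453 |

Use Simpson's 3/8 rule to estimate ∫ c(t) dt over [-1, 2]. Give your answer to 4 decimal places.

6.7076

h = 1, n = 3.
(3h/8)·[y₀ + 3y₁ + 3y₂ + y₃] = 0.375·(17.887) = 6.7076.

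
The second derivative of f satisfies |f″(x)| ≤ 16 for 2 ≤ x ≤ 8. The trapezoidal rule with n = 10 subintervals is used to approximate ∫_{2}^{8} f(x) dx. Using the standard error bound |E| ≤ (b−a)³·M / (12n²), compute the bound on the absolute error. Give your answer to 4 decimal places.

2.8800

|E| ≤ (6)³·16 / (12·10²) = 3456/1200 = 2.8800.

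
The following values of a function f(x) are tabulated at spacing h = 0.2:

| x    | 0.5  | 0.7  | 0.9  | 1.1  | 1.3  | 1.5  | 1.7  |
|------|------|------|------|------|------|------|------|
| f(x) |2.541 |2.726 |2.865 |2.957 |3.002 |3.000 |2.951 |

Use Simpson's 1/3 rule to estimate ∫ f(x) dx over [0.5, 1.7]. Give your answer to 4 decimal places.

3.4639

h = 0.2, n = 6.
(h/3)·[y₀ + 4y₁ + 2y₂ + 4y₃ + 2y₄ + 4y₅ + y₆] = 0.066667·(51.958) = 3.4639.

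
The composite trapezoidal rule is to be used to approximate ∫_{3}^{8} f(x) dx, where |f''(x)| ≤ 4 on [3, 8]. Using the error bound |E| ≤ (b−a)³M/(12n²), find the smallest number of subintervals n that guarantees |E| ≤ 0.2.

15

Need 500/(12n²) ≤ 0.2.
n² ≥ 500/(12·0.2) = 208.333 ⇒ n ≥ 14.4338, so the smallest n is 15.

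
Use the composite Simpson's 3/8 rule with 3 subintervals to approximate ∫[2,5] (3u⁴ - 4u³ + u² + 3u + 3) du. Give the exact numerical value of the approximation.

h = (5 − 2)/3 = 1.
Nodes u₀,…,u₃ = 2, 3, 4, 5.
f(u) = 3u⁴ - 4u³ + u² + 3u + 3: f₀=29, f₁=156, f₂=543, f₃=1418.
(3h/8)·[f₀ + 3f₁ + 3f₂ + f₃] = 0.375·(3544) = 1329.

1329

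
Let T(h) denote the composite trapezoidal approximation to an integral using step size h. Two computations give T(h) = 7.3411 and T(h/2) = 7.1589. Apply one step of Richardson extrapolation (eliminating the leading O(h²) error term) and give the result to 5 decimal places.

R = (4·T(h/2) − T(h)) / 3 = (4·7.1589 − 7.3411)/3 = (21.2945)/3 = 7.09817.

7.09817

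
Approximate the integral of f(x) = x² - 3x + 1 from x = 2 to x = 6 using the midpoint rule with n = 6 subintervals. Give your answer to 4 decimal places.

25.1852

h = (6 − 2)/6 = 0.666667.
Midpoints m₁,…,m₆ = 2.333333, 3, 3.666667, 4.333333, 5, 5.666667.
f(m₁)=-0.555556, f(m₂)=1, f(m₃)=3.444444, f(m₄)=6.777778, f(m₅)=11, f(m₆)=16.111111.
h·[f(m₁) + f(m₂) + f(m₃) + f(m₄) + f(m₅) + f(m₆)] = 0.666667·(37.777778) = 25.1852.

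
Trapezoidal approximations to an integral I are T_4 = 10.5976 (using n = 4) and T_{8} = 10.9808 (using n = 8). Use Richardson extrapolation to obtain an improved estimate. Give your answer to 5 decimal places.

11.10853

R = (4·T_{8} − T_4) / 3 = (4·10.9808 − 10.5976)/3 = (33.3256)/3 = 11.10853.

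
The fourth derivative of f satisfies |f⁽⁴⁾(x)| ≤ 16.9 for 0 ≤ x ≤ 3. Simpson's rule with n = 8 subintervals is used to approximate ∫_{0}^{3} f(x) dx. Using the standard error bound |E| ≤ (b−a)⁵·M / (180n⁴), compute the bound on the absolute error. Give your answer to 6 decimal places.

0.005570

|E| ≤ (3)⁵·16.9 / (180·8⁴) = 4106.7/737280 = 0.005570.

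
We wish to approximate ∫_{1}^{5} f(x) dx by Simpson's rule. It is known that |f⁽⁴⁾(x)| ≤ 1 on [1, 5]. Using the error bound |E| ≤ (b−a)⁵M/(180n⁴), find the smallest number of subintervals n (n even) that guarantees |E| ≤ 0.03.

4

Need 1024/(180n⁴) ≤ 0.03.
n⁴ ≥ 1024/(180·0.03) = 189.63 ⇒ n ≥ 3.7109, so the smallest even n is 4. (n must be even for Simpson's rule.)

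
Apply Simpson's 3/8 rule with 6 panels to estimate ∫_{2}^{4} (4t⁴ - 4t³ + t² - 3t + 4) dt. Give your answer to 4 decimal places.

h = (4 − 2)/6 = 0.333333.
Nodes t₀,…,t₆ = 2, 2.333333, 2.666667, 3, 3.333333, 3.666667, 4.
f(t) = 4t⁴ - 4t³ + t² - 3t + 4: f₀=34, f₁=70.197531, f₂=129.530864, f₃=220, f₄=350.790123, f₅=532.271605, f₆=776.
(3h/8)·[f₀ + 3f₁ + 3f₂ + 2f₃ + 3f₄ + 3f₅ + f₆] = 0.125·(4498.370370) = 562.2963.

562.2963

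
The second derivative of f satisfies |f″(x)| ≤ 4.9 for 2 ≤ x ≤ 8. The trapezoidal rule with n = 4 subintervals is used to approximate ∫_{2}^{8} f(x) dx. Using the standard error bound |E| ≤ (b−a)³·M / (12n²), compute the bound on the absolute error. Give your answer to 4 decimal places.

5.5125

|E| ≤ (6)³·4.9 / (12·4²) = 1058.4/192 = 5.5125.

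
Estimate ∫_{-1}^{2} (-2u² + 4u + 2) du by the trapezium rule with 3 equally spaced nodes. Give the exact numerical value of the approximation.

h = (2 − (-1))/2 = 1.5.
Nodes u₀,…,u₂ = -1, 0.5, 2.
f(u) = -2u² + 4u + 2: f₀=-4, f₁=3.5, f₂=2.
(h/2)·[f₀ + 2f₁ + f₂] = 0.75·(5) = 3.75.

3.75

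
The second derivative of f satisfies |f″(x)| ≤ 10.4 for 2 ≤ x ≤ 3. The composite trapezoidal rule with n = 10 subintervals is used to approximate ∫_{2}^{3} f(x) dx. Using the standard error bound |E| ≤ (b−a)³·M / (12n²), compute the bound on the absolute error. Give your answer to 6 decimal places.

|E| ≤ (1)³·10.4 / (12·10²) = 10.4/1200 = 0.008667.

0.008667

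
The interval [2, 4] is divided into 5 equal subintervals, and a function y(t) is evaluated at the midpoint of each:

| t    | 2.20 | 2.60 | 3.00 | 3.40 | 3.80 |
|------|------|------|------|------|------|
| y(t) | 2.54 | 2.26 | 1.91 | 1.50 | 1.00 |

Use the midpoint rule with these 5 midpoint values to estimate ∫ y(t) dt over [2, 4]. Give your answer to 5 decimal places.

3.68400

h = 0.4, n = 5.
h·[y(m₁) + y(m₂) + y(m₃) + y(m₄) + y(m₅)] = 0.4·(9.21) = 3.68400.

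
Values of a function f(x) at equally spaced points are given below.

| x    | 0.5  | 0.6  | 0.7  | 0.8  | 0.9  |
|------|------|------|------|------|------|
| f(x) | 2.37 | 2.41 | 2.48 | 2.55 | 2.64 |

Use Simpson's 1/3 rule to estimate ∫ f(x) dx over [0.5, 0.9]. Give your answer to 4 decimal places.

h = 0.1, n = 4.
(h/3)·[y₀ + 4y₁ + 2y₂ + 4y₃ + y₄] = 0.033333·(29.81) = 0.9937.

0.9937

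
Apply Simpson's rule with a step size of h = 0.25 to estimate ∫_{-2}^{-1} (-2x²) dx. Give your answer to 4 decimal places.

h = (-1 − (-2))/4 = 0.25.
Nodes x₀,…,x₄ = -2, -1.75, -1.5, -1.25, -1.
f(x) = -2x²: f₀=-8, f₁=-6.125, f₂=-4.5, f₃=-3.125, f₄=-2.
(h/3)·[f₀ + 4f₁ + 2f₂ + 4f₃ + f₄] = 0.083333·(-56) = -4.6667.

-4.6667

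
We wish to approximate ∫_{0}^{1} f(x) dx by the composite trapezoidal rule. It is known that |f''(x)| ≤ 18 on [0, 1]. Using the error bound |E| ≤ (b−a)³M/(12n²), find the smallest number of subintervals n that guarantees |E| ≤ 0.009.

13

Need 18/(12n²) ≤ 0.009.
n² ≥ 18/(12·0.009) = 166.667 ⇒ n ≥ 12.9099, so the smallest n is 13.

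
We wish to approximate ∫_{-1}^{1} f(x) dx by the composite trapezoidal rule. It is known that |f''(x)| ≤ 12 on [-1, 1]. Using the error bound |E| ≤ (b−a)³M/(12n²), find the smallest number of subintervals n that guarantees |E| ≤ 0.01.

Need 96/(12n²) ≤ 0.01.
n² ≥ 96/(12·0.01) = 800 ⇒ n ≥ 28.2843, so the smallest n is 29.

29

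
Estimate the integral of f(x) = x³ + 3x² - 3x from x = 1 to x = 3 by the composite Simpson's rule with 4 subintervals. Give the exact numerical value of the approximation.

h = (3 − 1)/4 = 0.5.
Nodes x₀,…,x₄ = 1, 1.5, 2, 2.5, 3.
f(x) = x³ + 3x² - 3x: f₀=1, f₁=5.625, f₂=14, f₃=26.875, f₄=45.
(h/3)·[f₀ + 4f₁ + 2f₂ + 4f₃ + f₄] = 0.166667·(204) = 34.

34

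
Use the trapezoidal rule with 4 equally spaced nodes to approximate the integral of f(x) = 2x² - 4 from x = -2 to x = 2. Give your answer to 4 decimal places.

h = (2 − (-2))/3 = 1.333333.
Nodes x₀,…,x₃ = -2, -0.666667, 0.666667, 2.
f(x) = 2x² - 4: f₀=4, f₁=-3.111111, f₂=-3.111111, f₃=4.
(h/2)·[f₀ + 2f₁ + 2f₂ + f₃] = 0.666667·(-4.444444) = -2.9630.

-2.9630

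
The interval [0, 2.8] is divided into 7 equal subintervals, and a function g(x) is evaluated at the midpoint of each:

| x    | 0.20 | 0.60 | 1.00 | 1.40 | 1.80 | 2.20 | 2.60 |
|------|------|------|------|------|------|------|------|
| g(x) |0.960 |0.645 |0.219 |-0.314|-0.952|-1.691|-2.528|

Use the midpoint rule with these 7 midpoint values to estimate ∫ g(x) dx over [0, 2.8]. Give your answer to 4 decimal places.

-1.4644

h = 0.4, n = 7.
h·[y(m₁) + y(m₂) + y(m₃) + y(m₄) + y(m₅) + y(m₆) + y(m₇)] = 0.4·(-3.661) = -1.4644.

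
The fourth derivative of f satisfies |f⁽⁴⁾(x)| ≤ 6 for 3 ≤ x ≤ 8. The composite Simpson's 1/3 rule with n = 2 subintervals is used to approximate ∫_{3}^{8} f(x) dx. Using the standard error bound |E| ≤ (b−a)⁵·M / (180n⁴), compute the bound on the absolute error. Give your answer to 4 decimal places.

6.5104

|E| ≤ (5)⁵·6 / (180·2⁴) = 18750/2880 = 6.5104.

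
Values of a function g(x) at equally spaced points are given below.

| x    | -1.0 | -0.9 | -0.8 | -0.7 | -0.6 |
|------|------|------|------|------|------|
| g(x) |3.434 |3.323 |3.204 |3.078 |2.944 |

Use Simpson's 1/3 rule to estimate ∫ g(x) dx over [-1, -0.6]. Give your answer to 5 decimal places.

1.27967

h = 0.1, n = 4.
(h/3)·[y₀ + 4y₁ + 2y₂ + 4y₃ + y₄] = 0.033333·(38.390) = 1.27967.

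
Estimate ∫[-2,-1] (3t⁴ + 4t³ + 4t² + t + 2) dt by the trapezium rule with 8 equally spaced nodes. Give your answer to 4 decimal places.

13.5285

h = (-1 − (-2))/7 = 0.142857.
Nodes t₀,…,t₇ = -2, -1.857143, -1.714286, -1.571429, -1.428571, -1.285714, -1.142857, -1.
f(t) = 3t⁴ + 4t³ + 4t² + t + 2: f₀=32, f₁=24.004165, f₂=17.798417, f₃=13.077884, f₄=9.567680, f₅=7.022907, f₆=5.228655, f₇=4.
(h/2)·[f₀ + 2f₁ + 2f₂ + 2f₃ + 2f₄ + 2f₅ + 2f₆ + f₇] = 0.071429·(189.399417) = 13.5285.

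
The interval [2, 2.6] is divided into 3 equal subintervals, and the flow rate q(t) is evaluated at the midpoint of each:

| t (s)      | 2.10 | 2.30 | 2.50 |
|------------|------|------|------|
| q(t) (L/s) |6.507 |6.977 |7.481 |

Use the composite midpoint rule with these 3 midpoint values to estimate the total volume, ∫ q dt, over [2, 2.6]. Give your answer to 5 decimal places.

4.19300

h = 0.2, n = 3.
h·[y(m₁) + y(m₂) + y(m₃)] = 0.2·(20.965) = 4.19300.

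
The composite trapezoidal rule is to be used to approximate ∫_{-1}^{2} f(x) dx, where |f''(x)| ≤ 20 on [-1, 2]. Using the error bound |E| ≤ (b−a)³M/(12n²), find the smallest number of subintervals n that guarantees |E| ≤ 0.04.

Need 540/(12n²) ≤ 0.04.
n² ≥ 540/(12·0.04) = 1125 ⇒ n ≥ 33.5410, so the smallest n is 34.

34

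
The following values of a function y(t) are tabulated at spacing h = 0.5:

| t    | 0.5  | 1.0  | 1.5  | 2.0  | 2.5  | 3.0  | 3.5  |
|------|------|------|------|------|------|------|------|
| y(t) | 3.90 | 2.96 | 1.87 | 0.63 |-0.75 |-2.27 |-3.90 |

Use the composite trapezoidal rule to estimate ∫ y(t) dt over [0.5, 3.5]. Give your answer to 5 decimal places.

1.22000

h = 0.5, n = 6.
(h/2)·[y₀ + 2y₁ + 2y₂ + 2y₃ + 2y₄ + 2y₅ + y₆] = 0.25·(4.88) = 1.22000.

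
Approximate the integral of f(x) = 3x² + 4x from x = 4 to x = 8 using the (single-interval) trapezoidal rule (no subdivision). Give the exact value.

576

T = (b−a)/2 · [f(4) + f(8)] = 2·[64 + 224] = 576.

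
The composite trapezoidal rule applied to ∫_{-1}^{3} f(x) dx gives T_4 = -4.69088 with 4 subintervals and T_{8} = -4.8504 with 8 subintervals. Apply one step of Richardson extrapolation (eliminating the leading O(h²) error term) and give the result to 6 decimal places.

-4.903573

R = (4·T_{8} − T_4) / 3 = (4·(-4.8504) − (-4.69088))/3 = (-14.71072)/3 = -4.903573.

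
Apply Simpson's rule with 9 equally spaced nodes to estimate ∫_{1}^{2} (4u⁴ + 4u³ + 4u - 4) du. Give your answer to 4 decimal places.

41.8001

h = (2 − 1)/8 = 0.125.
Nodes u₀,…,u₈ = 1, 1.125, 1.25, 1.375, 1.5, 1.625, 1.75, 1.875, 2.
f(u) = 4u⁴ + 4u³ + 4u - 4: f₀=8, f₁=12.6025390625, f₂=18.578125, f₃=26.1962890625, f₄=35.75, f₅=47.5556640625, f₆=61.953125, f₇=79.3056640625, f₈=100.
(h/3)·[f₀ + 4f₁ + 2f₂ + 4f₃ + 2f₄ + 4f₅ + 2f₆ + 4f₇ + f₈] = 0.041667·(1003.203125) = 41.8001.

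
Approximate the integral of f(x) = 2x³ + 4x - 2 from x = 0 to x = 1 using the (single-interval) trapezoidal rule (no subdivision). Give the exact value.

1

T = (b−a)/2 · [f(0) + f(1)] = 0.5·[(-2) + 4] = 1.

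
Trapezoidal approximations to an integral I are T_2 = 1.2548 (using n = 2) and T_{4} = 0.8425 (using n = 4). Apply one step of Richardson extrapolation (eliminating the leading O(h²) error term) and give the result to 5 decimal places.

R = (4·T_{4} − T_2) / 3 = (4·0.8425 − 1.2548)/3 = (2.1152)/3 = 0.70507.

0.70507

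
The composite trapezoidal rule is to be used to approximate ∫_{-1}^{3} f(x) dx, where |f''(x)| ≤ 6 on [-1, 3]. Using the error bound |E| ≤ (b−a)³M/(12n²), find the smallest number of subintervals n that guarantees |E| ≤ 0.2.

13

Need 384/(12n²) ≤ 0.2.
n² ≥ 384/(12·0.2) = 160 ⇒ n ≥ 12.6491, so the smallest n is 13.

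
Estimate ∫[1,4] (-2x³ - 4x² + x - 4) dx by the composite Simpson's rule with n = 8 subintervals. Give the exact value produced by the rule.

-216

h = (4 − 1)/8 = 0.375.
Nodes x₀,…,x₈ = 1, 1.375, 1.75, 2.125, 2.5, 2.875, 3.25, 3.625, 4.
f(x) = -2x³ - 4x² + x - 4: f₀=-9, f₁=-15.38671875, f₂=-25.21875, f₃=-39.12890625, f₄=-57.75, f₅=-81.71484375, f₆=-111.65625, f₇=-148.20703125, f₈=-192.
(h/3)·[f₀ + 4f₁ + 2f₂ + 4f₃ + 2f₄ + 4f₅ + 2f₆ + 4f₇ + f₈] = 0.125·(-1728) = -216.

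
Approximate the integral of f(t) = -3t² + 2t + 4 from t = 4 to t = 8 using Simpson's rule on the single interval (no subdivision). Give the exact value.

S = (b−a)/6 · [f(4) + 4f(6) + f(8)] = 0.666667·[(-36) + 4·(-92) + (-172)] = -384.

-384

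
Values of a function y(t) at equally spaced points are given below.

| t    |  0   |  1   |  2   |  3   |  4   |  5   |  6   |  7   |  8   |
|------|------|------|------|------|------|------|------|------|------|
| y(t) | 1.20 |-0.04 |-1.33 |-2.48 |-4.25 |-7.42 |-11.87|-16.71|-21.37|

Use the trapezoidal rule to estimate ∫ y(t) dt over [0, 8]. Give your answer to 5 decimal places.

-54.18500

h = 1, n = 8.
(h/2)·[y₀ + 2y₁ + 2y₂ + 2y₃ + 2y₄ + 2y₅ + 2y₆ + 2y₇ + y₈] = 0.5·(-108.37) = -54.18500.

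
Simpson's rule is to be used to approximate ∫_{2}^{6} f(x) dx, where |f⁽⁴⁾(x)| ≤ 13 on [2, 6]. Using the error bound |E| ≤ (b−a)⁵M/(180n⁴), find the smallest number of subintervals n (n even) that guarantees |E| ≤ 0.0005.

20

Need 13312/(180n⁴) ≤ 0.0005.
n⁴ ≥ 13312/(180·0.0005) = 147911 ⇒ n ≥ 19.6110, so the smallest even n is 20. (n must be even for Simpson's rule.)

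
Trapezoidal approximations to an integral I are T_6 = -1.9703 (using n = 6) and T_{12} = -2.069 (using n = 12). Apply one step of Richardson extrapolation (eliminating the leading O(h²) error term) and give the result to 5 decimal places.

R = (4·T_{12} − T_6) / 3 = (4·(-2.069) − (-1.9703))/3 = (-6.3057)/3 = -2.10190.

-2.10190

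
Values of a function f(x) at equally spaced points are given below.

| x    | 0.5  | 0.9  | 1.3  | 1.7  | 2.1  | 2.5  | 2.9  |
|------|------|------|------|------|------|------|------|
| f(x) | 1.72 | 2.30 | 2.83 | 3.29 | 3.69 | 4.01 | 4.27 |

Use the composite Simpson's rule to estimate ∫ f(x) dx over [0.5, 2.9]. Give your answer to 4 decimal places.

h = 0.4, n = 6.
(h/3)·[y₀ + 4y₁ + 2y₂ + 4y₃ + 2y₄ + 4y₅ + y₆] = 0.133333·(57.43) = 7.6573.

7.6573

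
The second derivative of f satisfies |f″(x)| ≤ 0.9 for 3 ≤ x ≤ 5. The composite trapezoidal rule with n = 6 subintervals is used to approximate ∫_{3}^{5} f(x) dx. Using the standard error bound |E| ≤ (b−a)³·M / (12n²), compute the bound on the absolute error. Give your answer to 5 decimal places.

0.01667

|E| ≤ (2)³·0.9 / (12·6²) = 7.2/432 = 0.01667.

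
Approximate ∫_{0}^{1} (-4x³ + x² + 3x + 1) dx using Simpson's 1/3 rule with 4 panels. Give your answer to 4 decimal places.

1.8333

h = (1 − 0)/4 = 0.25.
Nodes x₀,…,x₄ = 0, 0.25, 0.5, 0.75, 1.
f(x) = -4x³ + x² + 3x + 1: f₀=1, f₁=1.75, f₂=2.25, f₃=2.125, f₄=1.
(h/3)·[f₀ + 4f₁ + 2f₂ + 4f₃ + f₄] = 0.083333·(22) = 1.8333.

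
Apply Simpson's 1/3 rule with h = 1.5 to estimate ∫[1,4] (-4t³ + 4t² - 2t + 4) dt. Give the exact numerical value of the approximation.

h = (4 − 1)/2 = 1.5.
Nodes t₀,…,t₂ = 1, 2.5, 4.
f(t) = -4t³ + 4t² - 2t + 4: f₀=2, f₁=-38.5, f₂=-196.
(h/3)·[f₀ + 4f₁ + f₂] = 0.5·(-348) = -174.

-174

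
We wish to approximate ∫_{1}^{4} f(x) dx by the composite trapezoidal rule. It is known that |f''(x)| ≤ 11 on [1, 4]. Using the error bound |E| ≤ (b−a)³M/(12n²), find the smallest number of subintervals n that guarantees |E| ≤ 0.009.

53

Need 297/(12n²) ≤ 0.009.
n² ≥ 297/(12·0.009) = 2750 ⇒ n ≥ 52.4404, so the smallest n is 53.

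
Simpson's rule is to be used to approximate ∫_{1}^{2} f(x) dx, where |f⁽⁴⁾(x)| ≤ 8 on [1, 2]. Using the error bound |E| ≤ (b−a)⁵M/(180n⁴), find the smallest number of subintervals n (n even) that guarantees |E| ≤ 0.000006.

10

Need 8/(180n⁴) ≤ 0.000006.
n⁴ ≥ 8/(180·0.000006) = 7407.41 ⇒ n ≥ 9.2772, so the smallest even n is 10. (n must be even for Simpson's rule.)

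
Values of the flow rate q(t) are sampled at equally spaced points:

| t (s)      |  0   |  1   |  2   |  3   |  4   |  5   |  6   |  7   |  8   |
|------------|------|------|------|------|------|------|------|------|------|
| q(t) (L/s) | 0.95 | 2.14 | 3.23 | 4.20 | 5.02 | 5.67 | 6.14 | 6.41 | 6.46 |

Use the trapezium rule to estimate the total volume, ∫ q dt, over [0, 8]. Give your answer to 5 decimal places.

36.51500

h = 1, n = 8.
(h/2)·[y₀ + 2y₁ + 2y₂ + 2y₃ + 2y₄ + 2y₅ + 2y₆ + 2y₇ + y₈] = 0.5·(73.03) = 36.51500.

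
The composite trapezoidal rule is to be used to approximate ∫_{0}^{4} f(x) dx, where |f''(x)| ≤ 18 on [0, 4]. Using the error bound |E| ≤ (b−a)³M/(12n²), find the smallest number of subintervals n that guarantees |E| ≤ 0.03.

Need 1152/(12n²) ≤ 0.03.
n² ≥ 1152/(12·0.03) = 3200 ⇒ n ≥ 56.5685, so the smallest n is 57.

57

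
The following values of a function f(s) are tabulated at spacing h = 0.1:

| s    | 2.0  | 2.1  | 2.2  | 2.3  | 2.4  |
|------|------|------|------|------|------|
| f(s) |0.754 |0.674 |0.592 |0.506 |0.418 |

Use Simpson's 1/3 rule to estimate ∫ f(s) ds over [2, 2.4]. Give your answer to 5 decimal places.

h = 0.1, n = 4.
(h/3)·[y₀ + 4y₁ + 2y₂ + 4y₃ + y₄] = 0.033333·(7.076) = 0.23587.

0.23587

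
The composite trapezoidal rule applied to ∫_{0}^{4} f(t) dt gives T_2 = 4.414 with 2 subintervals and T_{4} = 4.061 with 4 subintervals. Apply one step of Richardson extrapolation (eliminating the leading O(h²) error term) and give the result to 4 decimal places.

3.9433

R = (4·T_{4} − T_2) / 3 = (4·4.061 − 4.414)/3 = (11.830)/3 = 3.9433.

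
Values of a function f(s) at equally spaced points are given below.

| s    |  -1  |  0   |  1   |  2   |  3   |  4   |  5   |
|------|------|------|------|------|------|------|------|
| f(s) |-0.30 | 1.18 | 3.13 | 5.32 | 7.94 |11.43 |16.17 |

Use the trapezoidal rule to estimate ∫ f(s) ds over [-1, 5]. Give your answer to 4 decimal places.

h = 1, n = 6.
(h/2)·[y₀ + 2y₁ + 2y₂ + 2y₃ + 2y₄ + 2y₅ + y₆] = 0.5·(73.87) = 36.9350.

36.9350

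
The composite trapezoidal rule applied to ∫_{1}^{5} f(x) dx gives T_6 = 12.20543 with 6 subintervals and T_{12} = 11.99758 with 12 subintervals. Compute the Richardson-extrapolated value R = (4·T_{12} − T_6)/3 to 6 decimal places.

11.928297

R = (4·T_{12} − T_6) / 3 = (4·11.99758 − 12.20543)/3 = (35.78489)/3 = 11.928297.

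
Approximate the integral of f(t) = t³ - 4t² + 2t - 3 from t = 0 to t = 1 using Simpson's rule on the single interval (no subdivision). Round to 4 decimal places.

-3.0833

S = (b−a)/6 · [f(0) + 4f(0.5) + f(1)] = 0.166667·[(-3) + 4·(-2.875) + (-4)] = -3.0833.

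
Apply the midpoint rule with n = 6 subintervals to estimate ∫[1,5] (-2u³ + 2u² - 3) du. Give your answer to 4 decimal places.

h = (5 − 1)/6 = 0.666667.
Midpoints m₁,…,m₆ = 1.333333, 2, 2.666667, 3.333333, 4, 4.666667.
f(m₁)=-4.185185, f(m₂)=-11, f(m₃)=-26.703704, f(m₄)=-54.851852, f(m₅)=-99, f(m₆)=-162.703704.
h·[f(m₁) + f(m₂) + f(m₃) + f(m₄) + f(m₅) + f(m₆)] = 0.666667·(-358.444444) = -238.9630.

-238.9630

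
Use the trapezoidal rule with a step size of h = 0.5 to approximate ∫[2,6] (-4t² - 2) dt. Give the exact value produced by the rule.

-286

h = (6 − 2)/8 = 0.5.
Nodes t₀,…,t₈ = 2, 2.5, 3, 3.5, 4, 4.5, 5, 5.5, 6.
f(t) = -4t² - 2: f₀=-18, f₁=-27, f₂=-38, f₃=-51, f₄=-66, f₅=-83, f₆=-102, f₇=-123, f₈=-146.
(h/2)·[f₀ + 2f₁ + 2f₂ + 2f₃ + 2f₄ + 2f₅ + 2f₆ + 2f₇ + f₈] = 0.25·(-1144) = -286.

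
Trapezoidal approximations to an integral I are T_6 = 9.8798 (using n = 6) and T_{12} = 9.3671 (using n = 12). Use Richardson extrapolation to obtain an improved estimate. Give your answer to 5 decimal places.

9.19620

R = (4·T_{12} − T_6) / 3 = (4·9.3671 − 9.8798)/3 = (27.5886)/3 = 9.19620.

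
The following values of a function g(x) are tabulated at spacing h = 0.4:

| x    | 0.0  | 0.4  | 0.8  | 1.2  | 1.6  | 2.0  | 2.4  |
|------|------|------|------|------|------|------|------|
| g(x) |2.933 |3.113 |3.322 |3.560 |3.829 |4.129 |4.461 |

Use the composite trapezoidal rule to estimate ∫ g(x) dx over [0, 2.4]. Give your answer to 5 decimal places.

8.66000

h = 0.4, n = 6.
(h/2)·[y₀ + 2y₁ + 2y₂ + 2y₃ + 2y₄ + 2y₅ + y₆] = 0.2·(43.300) = 8.66000.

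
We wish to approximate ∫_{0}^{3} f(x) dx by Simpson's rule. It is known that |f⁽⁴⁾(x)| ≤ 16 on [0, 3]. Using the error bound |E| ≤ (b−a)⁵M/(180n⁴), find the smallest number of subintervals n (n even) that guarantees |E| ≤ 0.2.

Need 3888/(180n⁴) ≤ 0.2.
n⁴ ≥ 3888/(180·0.2) = 108 ⇒ n ≥ 3.2237, so the smallest even n is 4. (n must be even for Simpson's rule.)

4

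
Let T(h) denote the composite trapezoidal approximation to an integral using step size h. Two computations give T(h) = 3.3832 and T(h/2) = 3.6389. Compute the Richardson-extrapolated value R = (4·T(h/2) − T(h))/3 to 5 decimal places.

R = (4·T(h/2) − T(h)) / 3 = (4·3.6389 − 3.3832)/3 = (11.1724)/3 = 3.72413.

3.72413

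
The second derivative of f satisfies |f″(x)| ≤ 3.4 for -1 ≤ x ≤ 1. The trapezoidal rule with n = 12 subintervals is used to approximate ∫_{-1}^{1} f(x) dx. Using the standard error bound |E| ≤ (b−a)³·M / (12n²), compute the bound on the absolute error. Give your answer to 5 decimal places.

0.01574

|E| ≤ (2)³·3.4 / (12·12²) = 27.2/1728 = 0.01574.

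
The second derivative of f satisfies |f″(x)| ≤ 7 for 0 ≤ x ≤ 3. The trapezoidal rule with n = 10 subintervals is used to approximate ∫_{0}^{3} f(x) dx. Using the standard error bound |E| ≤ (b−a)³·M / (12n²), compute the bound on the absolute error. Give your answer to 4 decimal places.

0.1575

|E| ≤ (3)³·7 / (12·10²) = 189/1200 = 0.1575.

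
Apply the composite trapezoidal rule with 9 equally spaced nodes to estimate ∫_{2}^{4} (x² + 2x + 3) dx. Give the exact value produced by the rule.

h = (4 − 2)/8 = 0.25.
Nodes x₀,…,x₈ = 2, 2.25, 2.5, 2.75, 3, 3.25, 3.5, 3.75, 4.
f(x) = x² + 2x + 3: f₀=11, f₁=12.5625, f₂=14.25, f₃=16.0625, f₄=18, f₅=20.0625, f₆=22.25, f₇=24.5625, f₈=27.
(h/2)·[f₀ + 2f₁ + 2f₂ + 2f₃ + 2f₄ + 2f₅ + 2f₆ + 2f₇ + f₈] = 0.125·(293.5) = 36.6875.

36.6875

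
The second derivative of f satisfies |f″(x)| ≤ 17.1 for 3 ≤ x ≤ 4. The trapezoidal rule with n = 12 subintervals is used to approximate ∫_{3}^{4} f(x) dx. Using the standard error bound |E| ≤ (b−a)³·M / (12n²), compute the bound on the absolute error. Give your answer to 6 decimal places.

|E| ≤ (1)³·17.1 / (12·12²) = 17.1/1728 = 0.009896.

0.009896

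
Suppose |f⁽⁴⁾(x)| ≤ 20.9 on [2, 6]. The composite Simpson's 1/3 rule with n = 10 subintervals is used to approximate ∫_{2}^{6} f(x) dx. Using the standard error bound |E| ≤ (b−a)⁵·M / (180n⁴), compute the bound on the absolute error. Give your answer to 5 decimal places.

|E| ≤ (4)⁵·20.9 / (180·10⁴) = 21401.6/1800000 = 0.01189.

0.01189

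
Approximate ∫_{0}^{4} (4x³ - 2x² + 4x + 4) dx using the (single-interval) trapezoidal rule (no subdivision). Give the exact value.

T = (b−a)/2 · [f(0) + f(4)] = 2·[4 + 244] = 496.

496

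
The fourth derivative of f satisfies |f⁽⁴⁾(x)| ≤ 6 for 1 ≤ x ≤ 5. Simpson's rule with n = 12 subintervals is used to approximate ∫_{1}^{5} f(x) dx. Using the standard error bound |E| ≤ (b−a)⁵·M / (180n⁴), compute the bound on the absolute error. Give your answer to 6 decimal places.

|E| ≤ (4)⁵·6 / (180·12⁴) = 6144/3732480 = 0.001646.

0.001646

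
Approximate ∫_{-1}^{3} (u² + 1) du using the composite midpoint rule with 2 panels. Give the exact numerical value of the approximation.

12

h = (3 − (-1))/2 = 2.
Midpoints m₁,…,m₂ = 0, 2.
f(m₁)=1, f(m₂)=5.
h·[f(m₁) + f(m₂)] = 2·(6) = 12.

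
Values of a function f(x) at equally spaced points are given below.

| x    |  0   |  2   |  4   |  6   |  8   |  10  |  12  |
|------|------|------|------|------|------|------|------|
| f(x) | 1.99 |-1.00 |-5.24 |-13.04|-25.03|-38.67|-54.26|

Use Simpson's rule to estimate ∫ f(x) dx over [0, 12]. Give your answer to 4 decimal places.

h = 2, n = 6.
(h/3)·[y₀ + 4y₁ + 2y₂ + 4y₃ + 2y₄ + 4y₅ + y₆] = 0.666667·(-323.65) = -215.7667.

-215.7667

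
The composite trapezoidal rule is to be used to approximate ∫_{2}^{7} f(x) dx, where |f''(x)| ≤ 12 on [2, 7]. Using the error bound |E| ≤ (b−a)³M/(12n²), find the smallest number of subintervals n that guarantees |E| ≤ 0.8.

Need 1500/(12n²) ≤ 0.8.
n² ≥ 1500/(12·0.8) = 156.25 ⇒ n ≥ 12.5000, so the smallest n is 13.

13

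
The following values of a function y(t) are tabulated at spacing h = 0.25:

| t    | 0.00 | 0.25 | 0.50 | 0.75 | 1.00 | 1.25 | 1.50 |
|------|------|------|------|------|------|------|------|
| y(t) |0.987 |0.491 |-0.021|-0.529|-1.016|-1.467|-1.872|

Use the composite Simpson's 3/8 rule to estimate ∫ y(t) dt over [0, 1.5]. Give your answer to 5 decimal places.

h = 0.25, n = 6.
(3h/8)·[y₀ + 3y₁ + 3y₂ + 2y₃ + 3y₄ + 3y₅ + y₆] = 0.09375·(-7.982) = -0.74831.

-0.74831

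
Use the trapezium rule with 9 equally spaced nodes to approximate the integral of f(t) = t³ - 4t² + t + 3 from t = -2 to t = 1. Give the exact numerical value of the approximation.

-8.63671875

h = (1 − (-2))/8 = 0.375.
Nodes t₀,…,t₈ = -2, -1.625, -1.25, -0.875, -0.5, -0.125, 0.25, 0.625, 1.
f(t) = t³ - 4t² + t + 3: f₀=-23, f₁=-13.478515625, f₂=-6.453125, f₃=-1.607421875, f₄=1.375, f₅=2.810546875, f₆=3.015625, f₇=2.306640625, f₈=1.
(h/2)·[f₀ + 2f₁ + 2f₂ + 2f₃ + 2f₄ + 2f₅ + 2f₆ + 2f₇ + f₈] = 0.1875·(-46.0625) = -8.63671875.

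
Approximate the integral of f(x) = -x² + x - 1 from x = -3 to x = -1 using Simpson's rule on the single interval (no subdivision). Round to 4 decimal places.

-14.6667

S = (b−a)/6 · [f(-3) + 4f(-2) + f(-1)] = 0.333333·[(-13) + 4·(-7) + (-3)] = -14.6667.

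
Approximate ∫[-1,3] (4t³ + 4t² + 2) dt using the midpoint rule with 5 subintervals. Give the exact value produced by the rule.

121.92

h = (3 − (-1))/5 = 0.8.
Midpoints m₁,…,m₅ = -0.6, 0.2, 1, 1.8, 2.6.
f(m₁)=2.576, f(m₂)=2.192, f(m₃)=10, f(m₄)=38.288, f(m₅)=99.344.
h·[f(m₁) + f(m₂) + f(m₃) + f(m₄) + f(m₅)] = 0.8·(152.4) = 121.92.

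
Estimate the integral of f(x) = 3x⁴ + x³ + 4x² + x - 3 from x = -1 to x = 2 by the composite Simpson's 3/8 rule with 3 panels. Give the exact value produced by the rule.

h = (2 − (-1))/3 = 1.
Nodes x₀,…,x₃ = -1, 0, 1, 2.
f(x) = 3x⁴ + x³ + 4x² + x - 3: f₀=2, f₁=-3, f₂=6, f₃=71.
(3h/8)·[f₀ + 3f₁ + 3f₂ + f₃] = 0.375·(82) = 30.75.

30.75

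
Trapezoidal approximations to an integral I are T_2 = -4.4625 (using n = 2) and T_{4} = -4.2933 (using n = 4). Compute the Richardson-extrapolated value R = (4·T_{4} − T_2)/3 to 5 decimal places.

R = (4·T_{4} − T_2) / 3 = (4·(-4.2933) − (-4.4625))/3 = (-12.7107)/3 = -4.23690.

-4.23690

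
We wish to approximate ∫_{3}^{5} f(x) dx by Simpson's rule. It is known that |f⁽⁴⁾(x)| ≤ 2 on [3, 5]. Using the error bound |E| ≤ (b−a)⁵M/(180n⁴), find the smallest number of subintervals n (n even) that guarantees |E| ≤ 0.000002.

22

Need 64/(180n⁴) ≤ 0.000002.
n⁴ ≥ 64/(180·0.000002) = 177778 ⇒ n ≥ 20.5338, so the smallest even n is 22. (n must be even for Simpson's rule.)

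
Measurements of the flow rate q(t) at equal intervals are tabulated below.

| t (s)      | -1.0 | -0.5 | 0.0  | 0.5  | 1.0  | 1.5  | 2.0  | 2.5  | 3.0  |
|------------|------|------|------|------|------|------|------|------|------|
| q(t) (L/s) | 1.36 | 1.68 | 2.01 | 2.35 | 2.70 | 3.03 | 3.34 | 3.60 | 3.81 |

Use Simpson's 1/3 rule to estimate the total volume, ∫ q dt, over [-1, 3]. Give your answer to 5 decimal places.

h = 0.5, n = 8.
(h/3)·[y₀ + 4y₁ + 2y₂ + 4y₃ + 2y₄ + 4y₅ + 2y₆ + 4y₇ + y₈] = 0.166667·(63.91) = 10.65167.

10.65167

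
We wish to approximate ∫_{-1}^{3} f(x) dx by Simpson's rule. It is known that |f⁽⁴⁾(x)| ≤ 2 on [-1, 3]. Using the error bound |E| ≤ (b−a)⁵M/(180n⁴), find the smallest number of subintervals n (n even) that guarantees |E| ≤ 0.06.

4

Need 2048/(180n⁴) ≤ 0.06.
n⁴ ≥ 2048/(180·0.06) = 189.63 ⇒ n ≥ 3.7109, so the smallest even n is 4. (n must be even for Simpson's rule.)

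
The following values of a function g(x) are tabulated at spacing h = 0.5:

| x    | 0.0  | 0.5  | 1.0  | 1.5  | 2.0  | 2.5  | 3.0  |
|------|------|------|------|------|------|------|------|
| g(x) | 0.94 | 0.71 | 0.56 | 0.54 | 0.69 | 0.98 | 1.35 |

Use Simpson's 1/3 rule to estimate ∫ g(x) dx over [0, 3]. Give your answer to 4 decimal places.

2.2850

h = 0.5, n = 6.
(h/3)·[y₀ + 4y₁ + 2y₂ + 4y₃ + 2y₄ + 4y₅ + y₆] = 0.166667·(13.71) = 2.2850.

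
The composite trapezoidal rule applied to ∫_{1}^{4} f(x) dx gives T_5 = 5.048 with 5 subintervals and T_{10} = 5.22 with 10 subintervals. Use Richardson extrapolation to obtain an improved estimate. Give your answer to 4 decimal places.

R = (4·T_{10} − T_5) / 3 = (4·5.22 − 5.048)/3 = (15.832)/3 = 5.2773.

5.2773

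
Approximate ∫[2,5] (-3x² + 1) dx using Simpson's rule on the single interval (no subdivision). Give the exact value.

-114

S = (b−a)/6 · [f(2) + 4f(3.5) + f(5)] = 0.5·[(-11) + 4·(-35.75) + (-74)] = -114.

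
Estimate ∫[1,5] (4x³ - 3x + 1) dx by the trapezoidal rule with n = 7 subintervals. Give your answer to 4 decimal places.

599.8367

h = (5 − 1)/7 = 0.571429.
Nodes x₀,…,x₇ = 1, 1.571429, 2.142857, 2.714286, 3.285714, 3.857143, 4.428571, 5.
f(x) = 4x³ - 3x + 1: f₀=2, f₁=11.807580, f₂=33.930029, f₃=72.845481, f₄=133.032070, f₅=218.967930, f₆=335.131195, f₇=486.
(h/2)·[f₀ + 2f₁ + 2f₂ + 2f₃ + 2f₄ + 2f₅ + 2f₆ + f₇] = 0.285714·(2099.428571) = 599.8367.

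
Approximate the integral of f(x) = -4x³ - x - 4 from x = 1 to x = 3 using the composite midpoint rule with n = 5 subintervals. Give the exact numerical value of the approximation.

h = (3 − 1)/5 = 0.4.
Midpoints m₁,…,m₅ = 1.2, 1.6, 2, 2.4, 2.8.
f(m₁)=-12.112, f(m₂)=-21.984, f(m₃)=-38, f(m₄)=-61.696, f(m₅)=-94.608.
h·[f(m₁) + f(m₂) + f(m₃) + f(m₄) + f(m₅)] = 0.4·(-228.4) = -91.36.

-91.36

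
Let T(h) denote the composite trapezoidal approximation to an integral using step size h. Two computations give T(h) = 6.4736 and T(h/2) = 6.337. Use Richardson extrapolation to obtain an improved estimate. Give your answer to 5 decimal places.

R = (4·T(h/2) − T(h)) / 3 = (4·6.337 − 6.4736)/3 = (18.8744)/3 = 6.29147.

6.29147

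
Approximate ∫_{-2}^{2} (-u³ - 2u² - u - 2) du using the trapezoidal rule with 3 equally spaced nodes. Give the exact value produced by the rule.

-24

h = (2 − (-2))/2 = 2.
Nodes u₀,…,u₂ = -2, 0, 2.
f(u) = -u³ - 2u² - u - 2: f₀=0, f₁=-2, f₂=-20.
(h/2)·[f₀ + 2f₁ + f₂] = 1·(-24) = -24.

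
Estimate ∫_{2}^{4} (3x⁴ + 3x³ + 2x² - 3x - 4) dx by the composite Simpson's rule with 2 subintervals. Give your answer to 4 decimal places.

h = (4 − 2)/2 = 1.
Nodes x₀,…,x₂ = 2, 3, 4.
f(x) = 3x⁴ + 3x³ + 2x² - 3x - 4: f₀=70, f₁=329, f₂=976.
(h/3)·[f₀ + 4f₁ + f₂] = 0.333333·(2362) = 787.3333.

787.3333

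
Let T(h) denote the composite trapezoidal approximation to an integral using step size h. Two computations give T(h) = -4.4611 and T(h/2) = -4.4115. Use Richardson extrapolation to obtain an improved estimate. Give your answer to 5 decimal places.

R = (4·T(h/2) − T(h)) / 3 = (4·(-4.4115) − (-4.4611))/3 = (-13.1849)/3 = -4.39497.

-4.39497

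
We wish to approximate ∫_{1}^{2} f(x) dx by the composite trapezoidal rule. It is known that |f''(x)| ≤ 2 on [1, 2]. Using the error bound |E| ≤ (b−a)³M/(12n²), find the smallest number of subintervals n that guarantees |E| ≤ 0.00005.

Need 2/(12n²) ≤ 0.00005.
n² ≥ 2/(12·0.00005) = 3333.33 ⇒ n ≥ 57.7350, so the smallest n is 58.

58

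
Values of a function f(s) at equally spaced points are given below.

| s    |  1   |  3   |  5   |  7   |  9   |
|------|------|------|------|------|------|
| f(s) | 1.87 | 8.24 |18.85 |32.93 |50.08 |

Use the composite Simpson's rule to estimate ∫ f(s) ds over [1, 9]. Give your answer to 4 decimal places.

169.5533

h = 2, n = 4.
(h/3)·[y₀ + 4y₁ + 2y₂ + 4y₃ + y₄] = 0.666667·(254.33) = 169.5533.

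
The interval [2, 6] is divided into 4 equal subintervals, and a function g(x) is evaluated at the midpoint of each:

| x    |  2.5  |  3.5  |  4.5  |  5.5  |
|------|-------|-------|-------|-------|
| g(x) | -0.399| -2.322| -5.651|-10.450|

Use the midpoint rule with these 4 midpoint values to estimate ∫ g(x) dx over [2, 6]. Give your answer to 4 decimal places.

h = 1, n = 4.
h·[y(m₁) + y(m₂) + y(m₃) + y(m₄)] = 1·(-18.822) = -18.8220.

-18.8220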